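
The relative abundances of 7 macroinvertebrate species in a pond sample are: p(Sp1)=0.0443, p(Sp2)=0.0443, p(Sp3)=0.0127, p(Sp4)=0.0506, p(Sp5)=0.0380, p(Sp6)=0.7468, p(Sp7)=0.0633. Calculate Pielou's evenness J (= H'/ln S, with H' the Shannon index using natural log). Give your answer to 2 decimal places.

H' = −Σ pᵢ ln pᵢ = −((-0.1381) + (-0.1381) + (-0.0555) + (-0.1510) + (-0.1243) + (-0.2180) + (-0.1747)) = 0.9996 (working shown to 4 dp, full precision carried).
With S = 7 species, ln S = 1.9459, so J = 0.9996/1.9459 = 0.5137, i.e. 0.51 to 2 decimal places.

0.51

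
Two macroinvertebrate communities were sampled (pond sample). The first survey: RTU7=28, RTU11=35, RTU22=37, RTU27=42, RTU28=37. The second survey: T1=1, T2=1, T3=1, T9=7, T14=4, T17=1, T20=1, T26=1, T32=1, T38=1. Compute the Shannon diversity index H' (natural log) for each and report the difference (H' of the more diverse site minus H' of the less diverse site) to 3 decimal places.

The first survey: N=179, proportions 0.15642, 0.19553, 0.2067, 0.23464, 0.2067, giving H' = 1.60119 (working shown to 5 dp, full precision carried).
The second survey: N=19, proportions 0.05263, 0.05263, 0.05263, 0.36842, 0.21053, 0.05263, 0.05263, 0.05263, 0.05263, 0.05263, giving H' = 1.93567.
Difference = |1.60119 − 1.93567| = 0.33448, i.e. 0.334 to 3 decimal places.

0.334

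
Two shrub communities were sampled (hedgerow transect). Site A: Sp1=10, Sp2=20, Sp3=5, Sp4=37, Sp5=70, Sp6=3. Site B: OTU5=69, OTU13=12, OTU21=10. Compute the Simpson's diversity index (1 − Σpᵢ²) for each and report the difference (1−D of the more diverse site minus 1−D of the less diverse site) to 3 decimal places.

Site A: N=145, proportions 0.06897, 0.13793, 0.03448, 0.25517, 0.48276, 0.02069, giving 1−D = 0.67643 (working shown to 5 dp, full precision carried).
Site B: N=91, proportions 0.75824, 0.13187, 0.10989, giving 1−D = 0.39560.
Difference = |0.67643 − 0.39560| = 0.28083, i.e. 0.281 to 3 decimal places.

0.281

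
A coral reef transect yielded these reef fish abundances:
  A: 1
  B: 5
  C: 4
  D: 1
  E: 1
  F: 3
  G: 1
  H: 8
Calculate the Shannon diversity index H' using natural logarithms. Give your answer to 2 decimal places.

1.78

Total N = 1+5+4+1+1+3+1+8 = 24, so the proportions are 0.0417, 0.2083, 0.1667, 0.0417, 0.0417, 0.125, 0.0417, 0.3333 (working shown to 4 dp, full precision carried).
Each pᵢ ln pᵢ term: 0.0417×(-3.1781)=-0.1324, 0.2083×(-1.5686)=-0.3268, 0.1667×(-1.7918)=-0.2986, 0.0417×(-3.1781)=-0.1324, 0.0417×(-3.1781)=-0.1324, 0.125×(-2.0794)=-0.2599, 0.0417×(-3.1781)=-0.1324, 0.3333×(-1.0986)=-0.3662.
Sum = -1.7812, so H' = 1.78.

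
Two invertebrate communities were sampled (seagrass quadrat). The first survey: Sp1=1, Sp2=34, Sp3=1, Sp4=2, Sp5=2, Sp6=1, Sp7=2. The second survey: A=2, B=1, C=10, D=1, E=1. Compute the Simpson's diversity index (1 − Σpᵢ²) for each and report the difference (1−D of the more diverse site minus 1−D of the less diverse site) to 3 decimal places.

The first survey: N=43, proportions 0.02326, 0.7907, 0.02326, 0.04651, 0.04651, 0.02326, 0.04651, giving 1−D = 0.36668 (working shown to 5 dp, full precision carried).
The second survey: N=15, proportions 0.13333, 0.06667, 0.66667, 0.06667, 0.06667, giving 1−D = 0.52444.
Difference = |0.36668 − 0.52444| = 0.15776, i.e. 0.158 to 3 decimal places.

0.158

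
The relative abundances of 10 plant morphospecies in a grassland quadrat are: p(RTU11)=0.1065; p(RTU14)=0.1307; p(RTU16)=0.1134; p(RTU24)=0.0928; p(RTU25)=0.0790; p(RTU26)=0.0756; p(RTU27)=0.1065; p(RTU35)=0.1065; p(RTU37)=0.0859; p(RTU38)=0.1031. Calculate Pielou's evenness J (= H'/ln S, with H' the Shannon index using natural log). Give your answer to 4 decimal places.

0.9945

H' = −Σ pᵢ ln pᵢ = −((-0.238518) + (-0.265955) + (-0.246853) + (-0.220614) + (-0.200526) + (-0.195222) + (-0.238518) + (-0.238518) + (-0.210848) + (-0.234249)) = 2.289822 (working shown to 6 dp, full precision carried).
With S = 10 species, ln S = 2.302585, so J = 2.289822/2.302585 = 0.994457, i.e. 0.9945 to 4 decimal places.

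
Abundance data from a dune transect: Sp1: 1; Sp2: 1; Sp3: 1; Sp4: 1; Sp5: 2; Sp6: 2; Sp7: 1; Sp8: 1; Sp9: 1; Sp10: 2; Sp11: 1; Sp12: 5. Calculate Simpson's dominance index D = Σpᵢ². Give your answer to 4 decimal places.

Total N = 1+1+1+1+2+2+1+1+1+2+1+5 = 19, so the proportions are 0.052632, 0.052632, 0.052632, 0.052632, 0.105263, 0.105263, 0.052632, 0.052632, 0.052632, 0.105263, 0.052632, 0.263158 (working shown to 6 dp, full precision carried).
D = 0.052632² + 0.052632² + 0.052632² + 0.052632² + 0.105263² + 0.105263² + 0.052632² + 0.052632² + 0.052632² + 0.105263² + 0.052632² + 0.263158² = 0.002770 + 0.002770 + 0.002770 + 0.002770 + 0.011080 + 0.011080 + 0.002770 + 0.002770 + 0.002770 + 0.011080 + 0.002770 + 0.069252 = 0.124654.
To 4 decimal places, D = 0.1247.

0.1247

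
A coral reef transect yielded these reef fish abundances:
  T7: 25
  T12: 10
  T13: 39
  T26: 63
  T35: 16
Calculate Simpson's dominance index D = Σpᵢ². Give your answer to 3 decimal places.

Total N = 25+10+39+63+16 = 153, so the proportions are 0.1634, 0.06536, 0.2549, 0.41176, 0.10458 (working shown to 5 dp, full precision carried).
D = 0.1634² + 0.06536² + 0.2549² + 0.41176² + 0.10458² = 0.02670 + 0.00427 + 0.06498 + 0.16955 + 0.01094 = 0.27643.
To 3 decimal places, D = 0.276.

0.276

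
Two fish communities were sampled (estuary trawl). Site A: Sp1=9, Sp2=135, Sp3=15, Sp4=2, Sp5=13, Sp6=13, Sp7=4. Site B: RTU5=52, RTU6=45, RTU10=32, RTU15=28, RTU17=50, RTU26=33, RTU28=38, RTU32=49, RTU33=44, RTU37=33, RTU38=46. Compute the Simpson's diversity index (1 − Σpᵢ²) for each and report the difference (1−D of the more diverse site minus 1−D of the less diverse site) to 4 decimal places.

Site A: N=191, proportions 0.04712, 0.706806, 0.078534, 0.010471, 0.068063, 0.068063, 0.020942, giving 1−D = 0.482224 (working shown to 6 dp, full precision carried).
Site B: N=450, proportions 0.115556, 0.1, 0.071111, 0.062222, 0.111111, 0.073333, 0.084444, 0.108889, 0.097778, 0.073333, 0.102222, giving 1−D = 0.905620.
Difference = |0.482224 − 0.905620| = 0.423396, i.e. 0.4234 to 4 decimal places.

0.4234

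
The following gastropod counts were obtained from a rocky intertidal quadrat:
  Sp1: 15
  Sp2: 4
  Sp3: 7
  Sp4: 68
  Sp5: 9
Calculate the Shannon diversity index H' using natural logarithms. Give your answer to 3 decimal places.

Total N = 15+4+7+68+9 = 103, so the proportions are 0.14563, 0.03883, 0.06796, 0.66019, 0.08738 (working shown to 5 dp, full precision carried).
Each pᵢ ln pᵢ term: 0.14563×(-1.92668)=-0.28058, 0.03883×(-3.24843)=-0.12615, 0.06796×(-2.68882)=-0.18274, 0.66019×(-0.41522)=-0.27413, 0.08738×(-2.43750)=-0.21299.
Sum = -1.07658, so H' = 1.077.

1.077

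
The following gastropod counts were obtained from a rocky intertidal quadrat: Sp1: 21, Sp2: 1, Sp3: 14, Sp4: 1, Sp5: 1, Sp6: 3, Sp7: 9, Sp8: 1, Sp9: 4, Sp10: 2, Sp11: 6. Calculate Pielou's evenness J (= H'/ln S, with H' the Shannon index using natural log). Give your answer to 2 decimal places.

Total N = 21+1+14+1+1+3+9+1+4+2+6 = 63, so the proportions are 0.3333, 0.0159, 0.2222, 0.0159, 0.0159, 0.0476, 0.1429, 0.0159, 0.0635, 0.0317, 0.0952 (working shown to 4 dp, full precision carried).
H' = −Σ pᵢ ln pᵢ = −((-0.3662) + (-0.0658) + (-0.3342) + (-0.0658) + (-0.0658) + (-0.1450) + (-0.2780) + (-0.0658) + (-0.1750) + (-0.1095) + (-0.2239)) = 1.8950.
With S = 11 species, ln S = 2.3979, so J = 1.8950/2.3979 = 0.7903, i.e. 0.79 to 2 decimal places.

0.79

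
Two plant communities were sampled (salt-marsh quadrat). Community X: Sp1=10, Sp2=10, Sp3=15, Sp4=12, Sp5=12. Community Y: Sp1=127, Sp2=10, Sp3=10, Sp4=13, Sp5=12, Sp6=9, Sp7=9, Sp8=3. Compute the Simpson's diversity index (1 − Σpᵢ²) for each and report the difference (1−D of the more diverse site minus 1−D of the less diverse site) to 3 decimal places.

Community X: N=59, proportions 0.16949, 0.16949, 0.25424, 0.20339, 0.20339, giving 1−D = 0.79517 (working shown to 5 dp, full precision carried).
Community Y: N=193, proportions 0.65803, 0.05181, 0.05181, 0.06736, 0.06218, 0.04663, 0.04663, 0.01554, giving 1−D = 0.54863.
Difference = |0.79517 − 0.54863| = 0.24654, i.e. 0.247 to 3 decimal places.

0.247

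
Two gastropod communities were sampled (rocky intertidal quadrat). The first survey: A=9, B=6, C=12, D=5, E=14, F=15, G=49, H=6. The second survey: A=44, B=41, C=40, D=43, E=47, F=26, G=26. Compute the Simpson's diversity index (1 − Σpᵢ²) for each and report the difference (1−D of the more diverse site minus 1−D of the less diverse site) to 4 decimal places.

0.0846

The first survey: N=116, proportions 0.077586, 0.051724, 0.103448, 0.043103, 0.12069, 0.12931, 0.422414, 0.051724, giving 1−D = 0.766350 (working shown to 6 dp, full precision carried).
The second survey: N=267, proportions 0.164794, 0.153558, 0.149813, 0.161049, 0.17603, 0.097378, 0.097378, giving 1−D = 0.850931.
Difference = |0.766350 − 0.850931| = 0.084581, i.e. 0.0846 to 4 decimal places.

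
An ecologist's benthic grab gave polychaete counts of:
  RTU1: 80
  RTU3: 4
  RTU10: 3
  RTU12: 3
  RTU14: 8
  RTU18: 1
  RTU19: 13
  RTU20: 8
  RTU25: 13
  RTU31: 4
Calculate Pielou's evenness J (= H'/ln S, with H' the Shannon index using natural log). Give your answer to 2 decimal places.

Total N = 80+4+3+3+8+1+13+8+13+4 = 137, so the proportions are 0.5839, 0.0292, 0.0219, 0.0219, 0.0584, 0.0073, 0.0949, 0.0584, 0.0949, 0.0292 (working shown to 4 dp, full precision carried).
H' = −Σ pᵢ ln pᵢ = −((-0.3141) + (-0.1032) + (-0.0837) + (-0.0837) + (-0.1659) + (-0.0359) + (-0.2235) + (-0.1659) + (-0.2235) + (-0.1032)) = 1.5024.
With S = 10 species, ln S = 2.3026, so J = 1.5024/2.3026 = 0.6525, i.e. 0.65 to 2 decimal places.

0.65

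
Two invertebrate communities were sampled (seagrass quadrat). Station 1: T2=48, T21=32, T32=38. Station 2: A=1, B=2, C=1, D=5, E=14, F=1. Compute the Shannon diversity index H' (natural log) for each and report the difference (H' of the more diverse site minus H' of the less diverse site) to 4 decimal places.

Station 1: N=118, proportions 0.40678, 0.271186, 0.322034, giving H' = 1.084672 (working shown to 6 dp, full precision carried).
Station 2: N=24, proportions 0.041667, 0.083333, 0.041667, 0.208333, 0.583333, 0.041667, giving H' = 1.245542.
Difference = |1.084672 − 1.245542| = 0.160870, i.e. 0.1609 to 4 decimal places.

0.1609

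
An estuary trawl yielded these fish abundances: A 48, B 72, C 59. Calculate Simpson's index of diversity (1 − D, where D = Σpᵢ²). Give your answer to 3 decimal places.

Total N = 48+72+59 = 179, so the proportions are 0.26816, 0.40223, 0.32961 (working shown to 5 dp, full precision carried).
D = 0.26816² + 0.40223² + 0.32961² = 0.07191 + 0.16179 + 0.10864 = 0.34234.
So 1 − D = 0.65766, i.e. 0.658 to 3 decimal places.

0.658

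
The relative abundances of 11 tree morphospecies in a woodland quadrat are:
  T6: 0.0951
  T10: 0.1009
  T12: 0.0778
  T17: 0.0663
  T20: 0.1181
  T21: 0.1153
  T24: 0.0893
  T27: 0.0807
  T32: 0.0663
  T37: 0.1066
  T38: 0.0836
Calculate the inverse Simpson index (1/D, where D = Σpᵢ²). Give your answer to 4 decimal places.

10.6213

D = 0.0951² + 0.1009² + 0.0778² + 0.0663² + 0.1181² + 0.1153² + 0.0893² + 0.0807² + 0.0663² + 0.1066² + 0.0836² = 0.009044010 + 0.010180810 + 0.006052840 + 0.004395690 + 0.013947610 + 0.013294090 + 0.007974490 + 0.006512490 + 0.004395690 + 0.011363560 + 0.006988960 = 0.094150240 (working shown to 9 dp, full precision carried).
So 1/D = 10.621322, i.e. 10.6213 to 4 decimal places.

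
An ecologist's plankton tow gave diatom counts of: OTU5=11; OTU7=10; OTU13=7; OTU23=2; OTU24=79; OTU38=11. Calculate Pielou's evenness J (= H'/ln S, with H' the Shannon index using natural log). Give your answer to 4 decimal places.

Total N = 11+10+7+2+79+11 = 120, so the proportions are 0.091667, 0.083333, 0.058333, 0.016667, 0.658333, 0.091667 (working shown to 6 dp, full precision carried).
H' = −Σ pᵢ ln pᵢ = −((-0.219046) + (-0.207076) + (-0.165759) + (-0.068239) + (-0.275212) + (-0.219046)) = 1.154378.
With S = 6 species, ln S = 1.791759, so J = 1.154378/1.791759 = 0.644271, i.e. 0.6443 to 4 decimal places.

0.6443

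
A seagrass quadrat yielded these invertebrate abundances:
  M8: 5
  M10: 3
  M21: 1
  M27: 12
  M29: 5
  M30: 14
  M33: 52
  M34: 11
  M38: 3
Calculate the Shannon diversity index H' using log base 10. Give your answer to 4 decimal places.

0.7089

Total N = 5+3+1+12+5+14+52+11+3 = 106, so the proportions are 0.04717, 0.028302, 0.009434, 0.113208, 0.04717, 0.132075, 0.490566, 0.103774, 0.028302 (working shown to 6 dp, full precision carried).
Each pᵢ log₁₀ pᵢ term: 0.04717×(-1.326336)=-0.062563, 0.028302×(-1.548185)=-0.043817, 0.009434×(-2.025306)=-0.019107, 0.113208×(-0.946125)=-0.107108, 0.04717×(-1.326336)=-0.062563, 0.132075×(-0.879178)=-0.116118, 0.490566×(-0.309303)=-0.151733, 0.103774×(-0.983913)=-0.102104, 0.028302×(-1.548185)=-0.043817.
Sum = -0.708930, so H' = 0.7089.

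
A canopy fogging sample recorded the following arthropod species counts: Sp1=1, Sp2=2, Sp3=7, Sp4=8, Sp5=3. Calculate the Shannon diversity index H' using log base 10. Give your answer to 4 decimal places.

0.5997

Total N = 1+2+7+8+3 = 21, so the proportions are 0.047619, 0.095238, 0.333333, 0.380952, 0.142857 (working shown to 6 dp, full precision carried).
Each pᵢ log₁₀ pᵢ term: 0.047619×(-1.322219)=-0.062963, 0.095238×(-1.021189)=-0.097256, 0.333333×(-0.477121)=-0.159040, 0.380952×(-0.419129)=-0.159668, 0.142857×(-0.845098)=-0.120728.
Sum = -0.599656, so H' = 0.5997.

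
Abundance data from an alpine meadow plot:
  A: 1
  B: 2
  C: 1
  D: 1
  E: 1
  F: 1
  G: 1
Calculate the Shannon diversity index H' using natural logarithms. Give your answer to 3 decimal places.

1.906

Total N = 1+2+1+1+1+1+1 = 8, so the proportions are 0.125, 0.25, 0.125, 0.125, 0.125, 0.125, 0.125 (working shown to 5 dp, full precision carried).
Each pᵢ ln pᵢ term: 0.125×(-2.07944)=-0.25993, 0.25×(-1.38629)=-0.34657, 0.125×(-2.07944)=-0.25993, 0.125×(-2.07944)=-0.25993, 0.125×(-2.07944)=-0.25993, 0.125×(-2.07944)=-0.25993, 0.125×(-2.07944)=-0.25993.
Sum = -1.90615, so H' = 1.906.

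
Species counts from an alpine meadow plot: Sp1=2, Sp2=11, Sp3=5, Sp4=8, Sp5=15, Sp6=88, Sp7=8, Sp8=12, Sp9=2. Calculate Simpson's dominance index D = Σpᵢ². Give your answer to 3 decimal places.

Total N = 2+11+5+8+15+88+8+12+2 = 151, so the proportions are 0.01325, 0.07285, 0.03311, 0.05298, 0.09934, 0.58278, 0.05298, 0.07947, 0.01325 (working shown to 5 dp, full precision carried).
D = 0.01325² + 0.07285² + 0.03311² + 0.05298² + 0.09934² + 0.58278² + 0.05298² + 0.07947² + 0.01325² = 0.00018 + 0.00531 + 0.00110 + 0.00281 + 0.00987 + 0.33963 + 0.00281 + 0.00632 + 0.00018 = 0.36819.
To 3 decimal places, D = 0.368.

0.368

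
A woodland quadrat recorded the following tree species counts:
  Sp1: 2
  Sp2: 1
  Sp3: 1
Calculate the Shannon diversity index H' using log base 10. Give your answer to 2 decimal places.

0.45

Total N = 2+1+1 = 4, so the proportions are 0.5, 0.25, 0.25 (working shown to 4 dp, full precision carried).
Each pᵢ log₁₀ pᵢ term: 0.5×(-0.3010)=-0.1505, 0.25×(-0.6021)=-0.1505, 0.25×(-0.6021)=-0.1505.
Sum = -0.4515, so H' = 0.45.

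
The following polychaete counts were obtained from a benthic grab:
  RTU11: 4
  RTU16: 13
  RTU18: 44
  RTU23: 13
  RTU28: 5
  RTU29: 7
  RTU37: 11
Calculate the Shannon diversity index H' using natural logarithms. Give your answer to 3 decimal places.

Total N = 4+13+44+13+5+7+11 = 97, so the proportions are 0.04124, 0.13402, 0.45361, 0.13402, 0.05155, 0.07216, 0.1134 (working shown to 5 dp, full precision carried).
Each pᵢ ln pᵢ term: 0.04124×(-3.18842)=-0.13148, 0.13402×(-2.00976)=-0.26935, 0.45361×(-0.79052)=-0.35859, 0.13402×(-2.00976)=-0.26935, 0.05155×(-2.96527)=-0.15285, 0.07216×(-2.62880)=-0.18971, 0.1134×(-2.17682)=-0.24686.
Sum = -1.61818, so H' = 1.618.

1.618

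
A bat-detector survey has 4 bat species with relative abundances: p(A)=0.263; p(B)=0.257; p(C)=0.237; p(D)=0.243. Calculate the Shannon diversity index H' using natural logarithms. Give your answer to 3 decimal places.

1.385

Each pᵢ ln pᵢ term (working shown to 5 dp, full precision carried): 0.263×(-1.33560)=-0.35126, 0.257×(-1.35868)=-0.34918, 0.237×(-1.43970)=-0.34121, 0.243×(-1.41469)=-0.34377.
Sum = -1.38542, so H' = 1.385.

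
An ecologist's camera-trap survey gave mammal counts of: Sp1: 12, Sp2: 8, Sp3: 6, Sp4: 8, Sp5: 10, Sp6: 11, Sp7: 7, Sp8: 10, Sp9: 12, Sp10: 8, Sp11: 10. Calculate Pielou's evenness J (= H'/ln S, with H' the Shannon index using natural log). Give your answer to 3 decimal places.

0.991

Total N = 12+8+6+8+10+11+7+10+12+8+10 = 102, so the proportions are 0.11765, 0.07843, 0.05882, 0.07843, 0.09804, 0.10784, 0.06863, 0.09804, 0.11765, 0.07843, 0.09804 (working shown to 5 dp, full precision carried).
H' = −Σ pᵢ ln pᵢ = −((-0.25177) + (-0.19965) + (-0.16666) + (-0.19965) + (-0.22769) + (-0.24018) + (-0.18386) + (-0.22769) + (-0.25177) + (-0.19965) + (-0.22769)) = 2.37624.
With S = 11 species, ln S = 2.39790, so J = 2.37624/2.39790 = 0.99097, i.e. 0.991 to 3 decimal places.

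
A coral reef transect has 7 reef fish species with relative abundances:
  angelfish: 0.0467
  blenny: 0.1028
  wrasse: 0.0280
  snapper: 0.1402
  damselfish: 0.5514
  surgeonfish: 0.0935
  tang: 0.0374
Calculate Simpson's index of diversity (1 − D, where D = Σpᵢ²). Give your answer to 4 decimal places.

0.6526

D = 0.0467² + 0.1028² + 0.028² + 0.1402² + 0.5514² + 0.0935² + 0.0374² = 0.002181 + 0.010568 + 0.000784 + 0.019656 + 0.304042 + 0.008742 + 0.001399 = 0.347372 (working shown to 6 dp, full precision carried).
So 1 − D = 0.652628, i.e. 0.6526 to 4 decimal places.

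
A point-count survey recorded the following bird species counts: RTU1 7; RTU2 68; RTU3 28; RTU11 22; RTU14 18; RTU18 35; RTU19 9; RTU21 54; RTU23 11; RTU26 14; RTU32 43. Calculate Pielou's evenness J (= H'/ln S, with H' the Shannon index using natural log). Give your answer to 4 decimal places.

0.9084

Total N = 7+68+28+22+18+35+9+54+11+14+43 = 309, so the proportions are 0.022654, 0.220065, 0.090615, 0.071197, 0.058252, 0.113269, 0.029126, 0.174757, 0.035599, 0.045307, 0.139159 (working shown to 6 dp, full precision carried).
H' = −Σ pᵢ ln pᵢ = −((-0.085799) + (-0.333141) + (-0.217579) + (-0.188125) + (-0.165610) + (-0.246698) + (-0.102994) + (-0.304839) + (-0.118738) + (-0.140194) + (-0.274440)) = 2.178157.
With S = 11 species, ln S = 2.397895, so J = 2.178157/2.397895 = 0.908362, i.e. 0.9084 to 4 decimal places.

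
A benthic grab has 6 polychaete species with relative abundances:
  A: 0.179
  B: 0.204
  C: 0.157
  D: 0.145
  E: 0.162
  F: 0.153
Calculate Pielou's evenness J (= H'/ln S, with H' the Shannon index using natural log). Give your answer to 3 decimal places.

0.996

H' = −Σ pᵢ ln pᵢ = −((-0.30795) + (-0.32429) + (-0.29069) + (-0.28000) + (-0.29487) + (-0.28723)) = 1.78501 (working shown to 5 dp, full precision carried).
With S = 6 species, ln S = 1.79176, so J = 1.78501/1.79176 = 0.99623, i.e. 0.996 to 3 decimal places.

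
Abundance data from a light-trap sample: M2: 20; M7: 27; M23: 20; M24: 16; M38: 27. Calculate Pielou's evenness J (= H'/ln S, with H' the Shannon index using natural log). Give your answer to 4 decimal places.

0.9878

Total N = 20+27+20+16+27 = 110, so the proportions are 0.181818, 0.245455, 0.181818, 0.145455, 0.245455 (working shown to 6 dp, full precision carried).
H' = −Σ pᵢ ln pᵢ = −((-0.309954) + (-0.344776) + (-0.309954) + (-0.280421) + (-0.344776)) = 1.589881.
With S = 5 species, ln S = 1.609438, so J = 1.589881/1.609438 = 0.987849, i.e. 0.9878 to 4 decimal places.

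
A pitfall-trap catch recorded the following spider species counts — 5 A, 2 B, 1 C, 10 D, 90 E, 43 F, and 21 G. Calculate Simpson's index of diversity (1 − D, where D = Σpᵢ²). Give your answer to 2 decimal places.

0.64

Total N = 5+2+1+10+90+43+21 = 172, so the proportions are 0.0291, 0.0116, 0.0058, 0.0581, 0.5233, 0.25, 0.1221 (working shown to 4 dp, full precision carried).
D = 0.0291² + 0.0116² + 0.0058² + 0.0581² + 0.5233² + 0.25² + 0.1221² = 0.0008 + 0.0001 + 0.0000 + 0.0034 + 0.2738 + 0.0625 + 0.0149 = 0.3556.
So 1 − D = 0.6444, i.e. 0.64 to 2 decimal places.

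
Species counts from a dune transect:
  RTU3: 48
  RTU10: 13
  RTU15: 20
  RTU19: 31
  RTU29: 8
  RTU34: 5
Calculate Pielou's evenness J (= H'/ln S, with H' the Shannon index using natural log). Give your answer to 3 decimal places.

0.863

Total N = 48+13+20+31+8+5 = 125, so the proportions are 0.384, 0.104, 0.16, 0.248, 0.064, 0.04 (working shown to 5 dp, full precision carried).
H' = −Σ pᵢ ln pᵢ = −((-0.36753) + (-0.23539) + (-0.29321) + (-0.34579) + (-0.17593) + (-0.12876)) = 1.54661.
With S = 6 species, ln S = 1.79176, so J = 1.54661/1.79176 = 0.86318, i.e. 0.863 to 3 decimal places.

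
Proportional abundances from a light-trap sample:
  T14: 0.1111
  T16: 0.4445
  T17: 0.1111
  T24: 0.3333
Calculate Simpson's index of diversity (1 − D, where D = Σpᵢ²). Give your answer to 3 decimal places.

0.667

D = 0.1111² + 0.4445² + 0.1111² + 0.3333² = 0.01234 + 0.19758 + 0.01234 + 0.11109 = 0.33336 (working shown to 5 dp, full precision carried).
So 1 − D = 0.66664, i.e. 0.667 to 3 decimal places.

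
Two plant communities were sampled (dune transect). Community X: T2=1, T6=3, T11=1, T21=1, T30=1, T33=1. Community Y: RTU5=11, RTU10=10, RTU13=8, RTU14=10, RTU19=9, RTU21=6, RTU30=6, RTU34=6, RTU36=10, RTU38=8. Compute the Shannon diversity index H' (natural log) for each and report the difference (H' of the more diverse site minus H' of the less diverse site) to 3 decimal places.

Community X: N=8, proportions 0.125, 0.375, 0.125, 0.125, 0.125, 0.125, giving H' = 1.667462 (working shown to 6 dp, full precision carried).
Community Y: N=84, proportions 0.130952, 0.119048, 0.095238, 0.119048, 0.107143, 0.071429, 0.071429, 0.071429, 0.119048, 0.095238, giving H' = 2.279005.
Difference = |1.667462 − 2.279005| = 0.611543, i.e. 0.612 to 3 decimal places.

0.612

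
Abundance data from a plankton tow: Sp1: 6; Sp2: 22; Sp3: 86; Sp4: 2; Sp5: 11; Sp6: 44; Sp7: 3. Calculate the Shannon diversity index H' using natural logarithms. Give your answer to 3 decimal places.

Total N = 6+22+86+2+11+44+3 = 174, so the proportions are 0.03448, 0.12644, 0.49425, 0.01149, 0.06322, 0.25287, 0.01724 (working shown to 5 dp, full precision carried).
Each pᵢ ln pᵢ term: 0.03448×(-3.36730)=-0.11611, 0.12644×(-2.06801)=-0.26147, 0.49425×(-0.70471)=-0.34830, 0.01149×(-4.46591)=-0.05133, 0.06322×(-2.76116)=-0.17456, 0.25287×(-1.37487)=-0.34767, 0.01724×(-4.06044)=-0.07001.
Sum = -1.36945, so H' = 1.369.

1.369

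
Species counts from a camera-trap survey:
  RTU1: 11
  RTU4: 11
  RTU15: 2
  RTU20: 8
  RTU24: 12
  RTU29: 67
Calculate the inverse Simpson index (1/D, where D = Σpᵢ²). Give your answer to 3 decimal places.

Total N = 11+11+2+8+12+67 = 111, so the proportions are 0.099099, 0.099099, 0.018018, 0.072072, 0.108108, 0.603604 (working shown to 6 dp, full precision carried).
D = 0.099099² + 0.099099² + 0.018018² + 0.072072² + 0.108108² + 0.603604² = 0.009821 + 0.009821 + 0.000325 + 0.005194 + 0.011687 + 0.364337 = 0.401185.
So 1/D = 2.49262, i.e. 2.493 to 3 decimal places.

2.493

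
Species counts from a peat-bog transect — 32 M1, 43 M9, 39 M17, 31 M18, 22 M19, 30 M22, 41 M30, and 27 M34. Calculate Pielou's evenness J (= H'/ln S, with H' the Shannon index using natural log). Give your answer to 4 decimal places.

0.9897

Total N = 32+43+39+31+22+30+41+27 = 265, so the proportions are 0.120755, 0.162264, 0.14717, 0.116981, 0.083019, 0.113208, 0.154717, 0.101887 (working shown to 6 dp, full precision carried).
H' = −Σ pᵢ ln pᵢ = −((-0.255275) + (-0.295082) + (-0.282002) + (-0.251011) + (-0.206608) + (-0.246626) + (-0.288726) + (-0.232699)) = 2.058030.
With S = 8 species, ln S = 2.079442, so J = 2.058030/2.079442 = 0.989703, i.e. 0.9897 to 4 decimal places.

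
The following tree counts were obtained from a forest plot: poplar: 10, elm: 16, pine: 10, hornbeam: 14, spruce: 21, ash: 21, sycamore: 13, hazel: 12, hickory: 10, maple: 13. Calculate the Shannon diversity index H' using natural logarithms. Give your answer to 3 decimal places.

Total N = 10+16+10+14+21+21+13+12+10+13 = 140, so the proportions are 0.07143, 0.11429, 0.07143, 0.1, 0.15, 0.15, 0.09286, 0.08571, 0.07143, 0.09286 (working shown to 5 dp, full precision carried).
Each pᵢ ln pᵢ term: 0.07143×(-2.63906)=-0.18850, 0.11429×(-2.16905)=-0.24789, 0.07143×(-2.63906)=-0.18850, 0.1×(-2.30259)=-0.23026, 0.15×(-1.89712)=-0.28457, 0.15×(-1.89712)=-0.28457, 0.09286×(-2.37669)=-0.22069, 0.08571×(-2.45674)=-0.21058, 0.07143×(-2.63906)=-0.18850, 0.09286×(-2.37669)=-0.22069.
Sum = -2.26476, so H' = 2.265.

2.265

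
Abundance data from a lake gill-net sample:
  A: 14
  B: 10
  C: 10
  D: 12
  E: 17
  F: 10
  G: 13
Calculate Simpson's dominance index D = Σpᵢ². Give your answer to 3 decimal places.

0.148

Total N = 14+10+10+12+17+10+13 = 86, so the proportions are 0.16279, 0.11628, 0.11628, 0.13953, 0.19767, 0.11628, 0.15116 (working shown to 5 dp, full precision carried).
D = 0.16279² + 0.11628² + 0.11628² + 0.13953² + 0.19767² + 0.11628² + 0.15116² = 0.02650 + 0.01352 + 0.01352 + 0.01947 + 0.03908 + 0.01352 + 0.02285 = 0.14846.
To 3 decimal places, D = 0.148.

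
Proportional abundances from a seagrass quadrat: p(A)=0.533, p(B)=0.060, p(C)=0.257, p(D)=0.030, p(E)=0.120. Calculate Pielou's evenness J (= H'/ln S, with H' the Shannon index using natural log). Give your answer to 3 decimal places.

H' = −Σ pᵢ ln pᵢ = −((-0.33538) + (-0.16880) + (-0.34918) + (-0.10520) + (-0.25443)) = 1.21300 (working shown to 5 dp, full precision carried).
With S = 5 species, ln S = 1.60944, so J = 1.21300/1.60944 = 0.75368, i.e. 0.754 to 3 decimal places.

0.754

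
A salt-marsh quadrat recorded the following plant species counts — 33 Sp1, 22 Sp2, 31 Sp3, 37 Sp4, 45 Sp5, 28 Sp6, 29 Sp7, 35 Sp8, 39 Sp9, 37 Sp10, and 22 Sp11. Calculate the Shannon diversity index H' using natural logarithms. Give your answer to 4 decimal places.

2.3760

Total N = 33+22+31+37+45+28+29+35+39+37+22 = 358, so the proportions are 0.092179, 0.061453, 0.086592, 0.103352, 0.125698, 0.078212, 0.081006, 0.097765, 0.108939, 0.103352, 0.061453 (working shown to 6 dp, full precision carried).
Each pᵢ ln pᵢ term: 0.092179×(-2.384025)=-0.219757, 0.061453×(-2.789491)=-0.171421, 0.086592×(-2.446546)=-0.211852, 0.103352×(-2.269615)=-0.234569, 0.125698×(-2.073870)=-0.260682, 0.078212×(-2.548328)=-0.199311, 0.081006×(-2.513237)=-0.203586, 0.097765×(-2.325185)=-0.227323, 0.108939×(-2.216971)=-0.241514, 0.103352×(-2.269615)=-0.234569, 0.061453×(-2.789491)=-0.171421.
Sum = -2.376004, so H' = 2.3760.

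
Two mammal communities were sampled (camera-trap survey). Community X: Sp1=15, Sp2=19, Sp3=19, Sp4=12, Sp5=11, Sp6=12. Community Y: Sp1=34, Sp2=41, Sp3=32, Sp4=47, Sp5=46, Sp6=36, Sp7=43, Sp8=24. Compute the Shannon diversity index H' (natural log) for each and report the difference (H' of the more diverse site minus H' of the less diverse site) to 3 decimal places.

0.293

Community X: N=88, proportions 0.17045, 0.21591, 0.21591, 0.13636, 0.125, 0.13636, giving H' = 1.76684 (working shown to 5 dp, full precision carried).
Community Y: N=303, proportions 0.11221, 0.13531, 0.10561, 0.15512, 0.15182, 0.11881, 0.14191, 0.07921, giving H' = 2.05980.
Difference = |1.76684 − 2.05980| = 0.29296, i.e. 0.293 to 3 decimal places.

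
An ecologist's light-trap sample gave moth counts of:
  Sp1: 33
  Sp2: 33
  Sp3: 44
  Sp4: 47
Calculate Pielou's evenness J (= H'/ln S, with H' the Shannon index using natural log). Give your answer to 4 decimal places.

Total N = 33+33+44+47 = 157, so the proportions are 0.210191, 0.210191, 0.280255, 0.299363 (working shown to 6 dp, full precision carried).
H' = −Σ pᵢ ln pᵢ = −((-0.327843) + (-0.327843) + (-0.356500) + (-0.361061)) = 1.373247.
With S = 4 species, ln S = 1.386294, so J = 1.373247/1.386294 = 0.990588, i.e. 0.9906 to 4 decimal places.

0.9906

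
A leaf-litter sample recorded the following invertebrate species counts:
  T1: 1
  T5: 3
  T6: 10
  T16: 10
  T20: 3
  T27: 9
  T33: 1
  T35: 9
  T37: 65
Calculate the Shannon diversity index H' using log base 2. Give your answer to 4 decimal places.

Total N = 1+3+10+10+3+9+1+9+65 = 111, so the proportions are 0.009009, 0.027027, 0.09009, 0.09009, 0.027027, 0.081081, 0.009009, 0.081081, 0.585586 (working shown to 6 dp, full precision carried).
Each pᵢ log₂ pᵢ term: 0.009009×(-6.794416)=-0.061211, 0.027027×(-5.209453)=-0.140796, 0.09009×(-3.472488)=-0.312837, 0.09009×(-3.472488)=-0.312837, 0.027027×(-5.209453)=-0.140796, 0.081081×(-3.624491)=-0.293878, 0.009009×(-6.794416)=-0.061211, 0.081081×(-3.624491)=-0.293878, 0.585586×(-0.772048)=-0.452100.
Sum = -2.069543, so H' = 2.0695.

2.0695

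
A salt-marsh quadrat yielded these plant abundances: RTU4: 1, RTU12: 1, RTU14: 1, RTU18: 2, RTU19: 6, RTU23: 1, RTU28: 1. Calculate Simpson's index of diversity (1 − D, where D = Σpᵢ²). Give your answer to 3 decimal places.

0.734

Total N = 1+1+1+2+6+1+1 = 13, so the proportions are 0.07692, 0.07692, 0.07692, 0.15385, 0.46154, 0.07692, 0.07692 (working shown to 5 dp, full precision carried).
D = 0.07692² + 0.07692² + 0.07692² + 0.15385² + 0.46154² + 0.07692² + 0.07692² = 0.00592 + 0.00592 + 0.00592 + 0.02367 + 0.21302 + 0.00592 + 0.00592 = 0.26627.
So 1 − D = 0.73373, i.e. 0.734 to 3 decimal places.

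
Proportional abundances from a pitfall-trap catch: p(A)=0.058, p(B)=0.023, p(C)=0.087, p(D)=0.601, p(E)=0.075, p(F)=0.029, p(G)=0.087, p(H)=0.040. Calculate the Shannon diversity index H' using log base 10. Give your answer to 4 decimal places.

Each pᵢ log₁₀ pᵢ term (working shown to 6 dp, full precision carried): 0.058×(-1.236572)=-0.071721, 0.023×(-1.638272)=-0.037680, 0.087×(-1.060481)=-0.092262, 0.601×(-0.221126)=-0.132896, 0.075×(-1.124939)=-0.084370, 0.029×(-1.537602)=-0.044590, 0.087×(-1.060481)=-0.092262, 0.04×(-1.397940)=-0.055918.
Sum = -0.611700, so H' = 0.6117.

0.6117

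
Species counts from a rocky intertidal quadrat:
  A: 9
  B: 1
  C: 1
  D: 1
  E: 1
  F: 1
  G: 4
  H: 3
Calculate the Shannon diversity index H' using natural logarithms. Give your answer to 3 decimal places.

Total N = 9+1+1+1+1+1+4+3 = 21, so the proportions are 0.42857, 0.04762, 0.04762, 0.04762, 0.04762, 0.04762, 0.19048, 0.14286 (working shown to 5 dp, full precision carried).
Each pᵢ ln pᵢ term: 0.42857×(-0.84730)=-0.36313, 0.04762×(-3.04452)=-0.14498, 0.04762×(-3.04452)=-0.14498, 0.04762×(-3.04452)=-0.14498, 0.04762×(-3.04452)=-0.14498, 0.04762×(-3.04452)=-0.14498, 0.19048×(-1.65823)=-0.31585, 0.14286×(-1.94591)=-0.27799.
Sum = -1.68185, so H' = 1.682.

1.682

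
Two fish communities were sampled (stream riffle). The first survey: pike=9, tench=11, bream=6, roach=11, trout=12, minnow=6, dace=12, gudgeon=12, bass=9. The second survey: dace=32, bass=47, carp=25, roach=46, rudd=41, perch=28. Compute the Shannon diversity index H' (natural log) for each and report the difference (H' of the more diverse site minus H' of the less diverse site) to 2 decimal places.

The first survey: N=88, proportions 0.102273, 0.125, 0.068182, 0.125, 0.136364, 0.068182, 0.136364, 0.136364, 0.102273, giving H' = 2.167547 (working shown to 6 dp, full precision carried).
The second survey: N=219, proportions 0.146119, 0.214612, 0.114155, 0.210046, 0.187215, 0.127854, giving H' = 1.763464.
Difference = |2.167547 − 1.763464| = 0.404083, i.e. 0.40 to 2 decimal places.

0.40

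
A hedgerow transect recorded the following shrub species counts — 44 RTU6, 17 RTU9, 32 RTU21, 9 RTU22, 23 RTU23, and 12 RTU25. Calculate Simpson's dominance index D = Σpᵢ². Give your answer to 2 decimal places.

0.21

Total N = 44+17+32+9+23+12 = 137, so the proportions are 0.3212, 0.1241, 0.2336, 0.0657, 0.1679, 0.0876 (working shown to 4 dp, full precision carried).
D = 0.3212² + 0.1241² + 0.2336² + 0.0657² + 0.1679² + 0.0876² = 0.1031 + 0.0154 + 0.0546 + 0.0043 + 0.0282 + 0.0077 = 0.2133.
To 2 decimal places, D = 0.21.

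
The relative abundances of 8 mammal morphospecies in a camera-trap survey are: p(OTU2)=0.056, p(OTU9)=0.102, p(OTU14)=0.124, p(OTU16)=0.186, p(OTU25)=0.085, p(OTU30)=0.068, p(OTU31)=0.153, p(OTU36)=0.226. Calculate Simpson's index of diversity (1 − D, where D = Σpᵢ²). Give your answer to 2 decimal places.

0.85

D = 0.056² + 0.102² + 0.124² + 0.186² + 0.085² + 0.068² + 0.153² + 0.226² = 0.0031 + 0.0104 + 0.0154 + 0.0346 + 0.0072 + 0.0046 + 0.0234 + 0.0511 = 0.1498 (working shown to 4 dp, full precision carried).
So 1 − D = 0.8502, i.e. 0.85 to 2 decimal places.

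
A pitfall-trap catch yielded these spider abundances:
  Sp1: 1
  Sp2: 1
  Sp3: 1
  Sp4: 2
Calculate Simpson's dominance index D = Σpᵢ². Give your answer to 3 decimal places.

Total N = 1+1+1+2 = 5, so the proportions are 0.2, 0.2, 0.2, 0.4 (working shown to 5 dp, full precision carried).
D = 0.2² + 0.2² + 0.2² + 0.4² = 0.04000 + 0.04000 + 0.04000 + 0.16000 = 0.28000.
To 3 decimal places, D = 0.280.

0.280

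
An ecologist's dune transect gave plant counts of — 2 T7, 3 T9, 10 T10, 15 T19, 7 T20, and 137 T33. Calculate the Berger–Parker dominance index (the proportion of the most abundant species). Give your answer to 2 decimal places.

0.79

Total N = 2+3+10+15+7+137 = 174, so the proportions are 0.0115, 0.0172, 0.0575, 0.0862, 0.0402, 0.7874 (working shown to 4 dp, full precision carried).
The largest proportion is 0.7874, i.e. d = 0.79 to 2 decimal places.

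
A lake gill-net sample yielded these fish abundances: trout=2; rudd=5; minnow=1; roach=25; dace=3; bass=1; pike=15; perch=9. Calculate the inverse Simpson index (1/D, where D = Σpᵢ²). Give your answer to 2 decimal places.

3.83

Total N = 2+5+1+25+3+1+15+9 = 61, so the proportions are 0.032787, 0.081967, 0.016393, 0.409836, 0.04918, 0.016393, 0.245902, 0.147541 (working shown to 6 dp, full precision carried).
D = 0.032787² + 0.081967² + 0.016393² + 0.409836² + 0.04918² + 0.016393² + 0.245902² + 0.147541² = 0.001075 + 0.006719 + 0.000269 + 0.167966 + 0.002419 + 0.000269 + 0.060468 + 0.021768 = 0.260951.
So 1/D = 3.8321, i.e. 3.83 to 2 decimal places.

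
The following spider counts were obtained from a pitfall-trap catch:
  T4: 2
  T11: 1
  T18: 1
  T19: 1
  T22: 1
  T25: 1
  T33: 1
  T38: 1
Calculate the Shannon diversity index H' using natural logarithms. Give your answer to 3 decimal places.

Total N = 2+1+1+1+1+1+1+1 = 9, so the proportions are 0.22222, 0.11111, 0.11111, 0.11111, 0.11111, 0.11111, 0.11111, 0.11111 (working shown to 5 dp, full precision carried).
Each pᵢ ln pᵢ term: 0.22222×(-1.50408)=-0.33424, 0.11111×(-2.19722)=-0.24414, 0.11111×(-2.19722)=-0.24414, 0.11111×(-2.19722)=-0.24414, 0.11111×(-2.19722)=-0.24414, 0.11111×(-2.19722)=-0.24414, 0.11111×(-2.19722)=-0.24414, 0.11111×(-2.19722)=-0.24414.
Sum = -2.04319, so H' = 2.043.

2.043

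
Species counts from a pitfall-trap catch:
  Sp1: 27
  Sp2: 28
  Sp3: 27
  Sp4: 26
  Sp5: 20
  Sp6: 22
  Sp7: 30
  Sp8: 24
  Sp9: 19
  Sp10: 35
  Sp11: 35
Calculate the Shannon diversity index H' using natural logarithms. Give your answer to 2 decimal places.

Total N = 27+28+27+26+20+22+30+24+19+35+35 = 293, so the proportions are 0.0922, 0.0956, 0.0922, 0.0887, 0.0683, 0.0751, 0.1024, 0.0819, 0.0648, 0.1195, 0.1195 (working shown to 4 dp, full precision carried).
Each pᵢ ln pᵢ term: 0.0922×(-2.3843)=-0.2197, 0.0956×(-2.3480)=-0.2244, 0.0922×(-2.3843)=-0.2197, 0.0887×(-2.4221)=-0.2149, 0.0683×(-2.6844)=-0.1832, 0.0751×(-2.5891)=-0.1944, 0.1024×(-2.2790)=-0.2333, 0.0819×(-2.5021)=-0.2050, 0.0648×(-2.7357)=-0.1774, 0.1195×(-2.1248)=-0.2538, 0.1195×(-2.1248)=-0.2538.
Sum = -2.3797, so H' = 2.38.

2.38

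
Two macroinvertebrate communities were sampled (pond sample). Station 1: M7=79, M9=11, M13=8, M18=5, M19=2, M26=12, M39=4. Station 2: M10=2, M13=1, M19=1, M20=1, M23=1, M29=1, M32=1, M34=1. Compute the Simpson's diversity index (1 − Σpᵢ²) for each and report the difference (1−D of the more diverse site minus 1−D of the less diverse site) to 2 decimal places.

0.32

Station 1: N=121, proportions 0.6529, 0.0909, 0.0661, 0.0413, 0.0165, 0.0992, 0.0331, giving 1−D = 0.5482 (working shown to 4 dp, full precision carried).
Station 2: N=9, proportions 0.2222, 0.1111, 0.1111, 0.1111, 0.1111, 0.1111, 0.1111, 0.1111, giving 1−D = 0.8642.
Difference = |0.5482 − 0.8642| = 0.3160, i.e. 0.32 to 2 decimal places.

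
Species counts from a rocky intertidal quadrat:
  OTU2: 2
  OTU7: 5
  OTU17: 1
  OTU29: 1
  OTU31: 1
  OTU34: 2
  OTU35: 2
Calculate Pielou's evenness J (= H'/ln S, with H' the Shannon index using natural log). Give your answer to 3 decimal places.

0.908

Total N = 2+5+1+1+1+2+2 = 14, so the proportions are 0.14286, 0.35714, 0.07143, 0.07143, 0.07143, 0.14286, 0.14286 (working shown to 5 dp, full precision carried).
H' = −Σ pᵢ ln pᵢ = −((-0.27799) + (-0.36772) + (-0.18850) + (-0.18850) + (-0.18850) + (-0.27799) + (-0.27799)) = 1.76719.
With S = 7 species, ln S = 1.94591, so J = 1.76719/1.94591 = 0.90816, i.e. 0.908 to 3 decimal places.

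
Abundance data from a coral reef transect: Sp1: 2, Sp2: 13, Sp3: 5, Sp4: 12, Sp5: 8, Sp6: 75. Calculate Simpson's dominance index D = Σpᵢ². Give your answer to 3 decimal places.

0.456

Total N = 2+13+5+12+8+75 = 115, so the proportions are 0.01739, 0.11304, 0.04348, 0.10435, 0.06957, 0.65217 (working shown to 5 dp, full precision carried).
D = 0.01739² + 0.11304² + 0.04348² + 0.10435² + 0.06957² + 0.65217² = 0.00030 + 0.01278 + 0.00189 + 0.01089 + 0.00484 + 0.42533 = 0.45603.
To 3 decimal places, D = 0.456.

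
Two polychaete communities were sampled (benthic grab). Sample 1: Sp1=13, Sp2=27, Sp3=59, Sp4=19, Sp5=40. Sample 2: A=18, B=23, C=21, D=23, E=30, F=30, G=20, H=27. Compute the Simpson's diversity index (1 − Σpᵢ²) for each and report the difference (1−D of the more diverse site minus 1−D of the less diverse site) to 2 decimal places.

Sample 1: N=158, proportions 0.0823, 0.1709, 0.3734, 0.1203, 0.2532, giving 1−D = 0.7460 (working shown to 4 dp, full precision carried).
Sample 2: N=192, proportions 0.0938, 0.1198, 0.1094, 0.1198, 0.1562, 0.1562, 0.1042, 0.1406, giving 1−D = 0.8711.
Difference = |0.7460 − 0.8711| = 0.1251, i.e. 0.13 to 2 decimal places.

0.13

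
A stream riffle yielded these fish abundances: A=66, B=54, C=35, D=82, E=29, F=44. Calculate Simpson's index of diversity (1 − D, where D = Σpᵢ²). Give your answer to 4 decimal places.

Total N = 66+54+35+82+29+44 = 310, so the proportions are 0.212903, 0.174194, 0.112903, 0.264516, 0.093548, 0.141935 (working shown to 6 dp, full precision carried).
D = 0.212903² + 0.174194² + 0.112903² + 0.264516² + 0.093548² + 0.141935² = 0.045328 + 0.030343 + 0.012747 + 0.069969 + 0.008751 + 0.020146 = 0.187284.
So 1 − D = 0.812716, i.e. 0.8127 to 4 decimal places.

0.8127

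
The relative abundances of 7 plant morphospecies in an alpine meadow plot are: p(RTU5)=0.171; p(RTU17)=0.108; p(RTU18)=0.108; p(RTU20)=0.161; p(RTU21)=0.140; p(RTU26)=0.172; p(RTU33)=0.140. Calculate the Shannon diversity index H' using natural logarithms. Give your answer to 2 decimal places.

1.93

Each pᵢ ln pᵢ term (working shown to 4 dp, full precision carried): 0.171×(-1.7661)=-0.3020, 0.108×(-2.2256)=-0.2404, 0.108×(-2.2256)=-0.2404, 0.161×(-1.8264)=-0.2940, 0.14×(-1.9661)=-0.2753, 0.172×(-1.7603)=-0.3028, 0.14×(-1.9661)=-0.2753.
Sum = -1.9301, so H' = 1.93.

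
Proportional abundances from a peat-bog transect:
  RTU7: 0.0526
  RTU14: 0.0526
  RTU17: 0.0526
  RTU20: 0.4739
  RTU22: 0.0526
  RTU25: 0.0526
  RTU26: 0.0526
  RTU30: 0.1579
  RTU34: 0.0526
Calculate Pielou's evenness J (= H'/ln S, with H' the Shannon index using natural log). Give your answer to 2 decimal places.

0.79

H' = −Σ pᵢ ln pᵢ = −((-0.1549) + (-0.1549) + (-0.1549) + (-0.3539) + (-0.1549) + (-0.1549) + (-0.1549) + (-0.2915) + (-0.1549)) = 1.7297 (working shown to 4 dp, full precision carried).
With S = 9 species, ln S = 2.1972, so J = 1.7297/2.1972 = 0.7872, i.e. 0.79 to 2 decimal places.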